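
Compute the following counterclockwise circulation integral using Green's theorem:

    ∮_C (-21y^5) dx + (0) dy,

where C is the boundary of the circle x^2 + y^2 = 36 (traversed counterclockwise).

Green's theorem converts the closed line integral into a double integral over the enclosed region D:

    ∮_C P dx + Q dy = ∬_D (∂Q/∂x - ∂P/∂y) dA.

Here P = -21y^5, Q = 0, so

    ∂Q/∂x = 0,    ∂P/∂y = -105y^4,
    ∂Q/∂x - ∂P/∂y = 105y^4.

D is the region x^2 + y^2 ≤ 36. Evaluating the double integral:

In polar coordinates (x = r cos θ, y = r sin θ, dA = r dr dθ) the integrand becomes 105r^4sin(θ)^4, so

    ∬_D (105y^4) dA = ∫_0^{2π} ∫_0^{6} (105r^4sin(θ)^4) · r dr dθ.

Inner (r from 0 to 6): 816480sin(θ)^4.
Outer (θ from 0 to 2π): 612360π.

Therefore ∮_C P dx + Q dy = 612360π.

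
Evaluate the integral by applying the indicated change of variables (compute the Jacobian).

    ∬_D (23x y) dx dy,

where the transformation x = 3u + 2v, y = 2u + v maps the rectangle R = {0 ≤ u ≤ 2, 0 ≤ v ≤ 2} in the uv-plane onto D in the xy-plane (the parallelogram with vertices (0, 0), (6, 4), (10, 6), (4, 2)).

Compute the Jacobian determinant of (x, y) with respect to (u, v):

    ∂(x,y)/∂(u,v) = | 3  2 | = (3)(1) - (2)(2) = -1.
                   | 2  1 |

Its absolute value is |J| = 1 (the area scaling factor).

Substituting x = 3u + 2v, y = 2u + v into the integrand,

    23x y → 138u^2 + 161u v + 46v^2,

so the integral becomes

    ∬_R (138u^2 + 161u v + 46v^2) · |J| du dv = ∫_0^2 ∫_0^2 (138u^2 + 161u v + 46v^2) dv du.

Inner (v): 276u^2 + 322u + 368/3.
Outer (u): 4876/3.

Therefore ∬_D (23x y) dx dy = 4876/3.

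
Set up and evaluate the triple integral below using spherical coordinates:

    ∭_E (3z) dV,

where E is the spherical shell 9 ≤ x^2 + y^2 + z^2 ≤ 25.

In spherical coordinates, x = ρ sin(φ) cos(θ), y = ρ sin(φ) sin(θ), z = ρ cos(φ), and dV = ρ^2 sin(φ) dρ dφ dθ.

The integrand becomes 3ρ cos(φ), so

    ∭_E (3z) dV = ∫_{0}^{2π} ∫_{0}^{π} ∫_{3}^{5} (3ρ cos(φ)) · ρ^2 sin(φ) dρ dφ dθ.

Inner (ρ): 204sin(2φ).
Middle (φ): 0.
Outer (θ): 0.

Therefore the triple integral equals 0.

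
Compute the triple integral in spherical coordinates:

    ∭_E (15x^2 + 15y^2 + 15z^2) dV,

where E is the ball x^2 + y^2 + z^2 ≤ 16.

In spherical coordinates, x = ρ sin(φ) cos(θ), y = ρ sin(φ) sin(θ), z = ρ cos(φ), and dV = ρ^2 sin(φ) dρ dφ dθ.

The integrand becomes 15ρ^2, so

    ∭_E (15x^2 + 15y^2 + 15z^2) dV = ∫_{0}^{2π} ∫_{0}^{π} ∫_{0}^{4} (15ρ^2) · ρ^2 sin(φ) dρ dφ dθ.

Inner (ρ): 3072sin(φ).
Middle (φ): 6144.
Outer (θ): 12288π.

Therefore the triple integral equals 12288π.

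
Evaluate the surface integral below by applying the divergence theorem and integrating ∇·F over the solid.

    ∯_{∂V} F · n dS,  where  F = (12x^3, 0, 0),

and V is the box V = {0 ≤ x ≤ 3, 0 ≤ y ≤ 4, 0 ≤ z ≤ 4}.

By the divergence theorem,

    ∯_{∂V} F · n dS = ∭_V (∇ · F) dV.

Compute the divergence:
    ∇ · F = ∂F_x/∂x + ∂F_y/∂y + ∂F_z/∂z = 36x^2 + 0 + 0 = 36x^2.

V is a rectangular box, so dV = dx dy dz with 0 ≤ x ≤ 3, 0 ≤ y ≤ 4, 0 ≤ z ≤ 4.

Integrate (36x^2) over V as an iterated integral:

    ∭_V (∇·F) dV = ∫_0^{3} ∫_0^{4} ∫_0^{4} (36x^2) dz dy dx.

Inner (z from 0 to 4): 144x^2.
Middle (y from 0 to 4): 576x^2.
Outer (x from 0 to 3): 5184.

Therefore ∯_{∂V} F · n dS = 5184.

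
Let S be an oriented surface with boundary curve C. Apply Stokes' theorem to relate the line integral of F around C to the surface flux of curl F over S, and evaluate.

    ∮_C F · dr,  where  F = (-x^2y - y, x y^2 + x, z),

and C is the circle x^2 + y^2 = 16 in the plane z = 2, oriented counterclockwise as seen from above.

Let S be the flat disk x^2 + y^2 ≤ 16 in the plane z = 2, with upward unit normal n̂ = ẑ. By Stokes' theorem,

    ∮_C F · dr = ∬_S (∇ × F) · n̂ dS = ∬_D (curl F)_z dA,

where D is the disk x^2 + y^2 ≤ 16.

Compute the curl of F = (-x^2y - y, x y^2 + x, z):
    (∇ × F)_x = ∂F_z/∂y - ∂F_y/∂z = 0,
    (∇ × F)_y = ∂F_x/∂z - ∂F_z/∂x = 0,
    (∇ × F)_z = ∂F_y/∂x - ∂F_x/∂y = x^2 + y^2 + 2.

On z = 2, (curl F)_z = x^2 + y^2 + 2.

Convert to polar (x = r cos θ, y = r sin θ, dA = r dr dθ); the integrand becomes r^2 + 2, so

    ∬_D (curl F)_z dA = ∫_0^{2π} ∫_0^{4} (r^2 + 2) · r dr dθ.

Inner (r from 0 to 4): 80.
Outer (θ from 0 to 2π): 160π.

Therefore ∮_C F · dr = 160π.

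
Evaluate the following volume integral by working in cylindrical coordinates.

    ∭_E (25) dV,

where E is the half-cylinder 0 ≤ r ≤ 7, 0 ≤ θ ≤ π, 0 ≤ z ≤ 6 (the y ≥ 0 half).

In cylindrical coordinates, x = r cos(θ), y = r sin(θ), z = z, and dV = r dr dθ dz.

The integrand becomes 25, so

    ∭_E (25) dV = ∫_{0}^{π} ∫_{0}^{7} ∫_{0}^{6} (25) · r dz dr dθ.

Inner (z): 150r.
Middle (r from 0 to 7): 3675.
Outer (θ): 3675π.

Therefore the triple integral equals 3675π.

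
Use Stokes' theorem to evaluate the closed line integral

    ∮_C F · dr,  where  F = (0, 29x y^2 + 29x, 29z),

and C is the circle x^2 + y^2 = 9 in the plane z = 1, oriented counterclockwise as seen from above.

Let S be the flat disk x^2 + y^2 ≤ 9 in the plane z = 1, with upward unit normal n̂ = ẑ. By Stokes' theorem,

    ∮_C F · dr = ∬_S (∇ × F) · n̂ dS = ∬_D (curl F)_z dA,

where D is the disk x^2 + y^2 ≤ 9.

Compute the curl of F = (0, 29x y^2 + 29x, 29z):
    (∇ × F)_x = ∂F_z/∂y - ∂F_y/∂z = 0,
    (∇ × F)_y = ∂F_x/∂z - ∂F_z/∂x = 0,
    (∇ × F)_z = ∂F_y/∂x - ∂F_x/∂y = 29y^2 + 29.

On z = 1, (curl F)_z = 29y^2 + 29.

Convert to polar (x = r cos θ, y = r sin θ, dA = r dr dθ); the integrand becomes 29r^2sin(θ)^2 + 29, so

    ∬_D (curl F)_z dA = ∫_0^{2π} ∫_0^{3} (29r^2sin(θ)^2 + 29) · r dr dθ.

Inner (r from 0 to 3): 2349sin(θ)^2/4 + 261/2.
Outer (θ from 0 to 2π): 3393π/4.

Therefore ∮_C F · dr = 3393π/4.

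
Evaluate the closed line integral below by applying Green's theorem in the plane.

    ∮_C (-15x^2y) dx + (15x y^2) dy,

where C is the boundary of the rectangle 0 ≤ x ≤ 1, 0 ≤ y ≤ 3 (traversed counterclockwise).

Green's theorem converts the closed line integral into a double integral over the enclosed region D:

    ∮_C P dx + Q dy = ∬_D (∂Q/∂x - ∂P/∂y) dA.

Here P = -15x^2y, Q = 15x y^2, so

    ∂Q/∂x = 15y^2,    ∂P/∂y = -15x^2,
    ∂Q/∂x - ∂P/∂y = 15x^2 + 15y^2.

D is the region 0 ≤ x ≤ 1, 0 ≤ y ≤ 3. Evaluating the double integral:

    ∬_D (15x^2 + 15y^2) dA = ∫_0^{1} ∫_0^{3} (15x^2 + 15y^2) dy dx.

Inner (y from 0 to 3): 45x^2 + 135.
Outer (x from 0 to 1): 150.

Therefore ∮_C P dx + Q dy = 150.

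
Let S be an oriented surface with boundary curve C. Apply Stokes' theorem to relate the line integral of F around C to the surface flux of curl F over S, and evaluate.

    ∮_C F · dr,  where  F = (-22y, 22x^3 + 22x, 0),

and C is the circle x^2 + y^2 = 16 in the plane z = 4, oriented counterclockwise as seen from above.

Let S be the flat disk x^2 + y^2 ≤ 16 in the plane z = 4, with upward unit normal n̂ = ẑ. By Stokes' theorem,

    ∮_C F · dr = ∬_S (∇ × F) · n̂ dS = ∬_D (curl F)_z dA,

where D is the disk x^2 + y^2 ≤ 16.

Compute the curl of F = (-22y, 22x^3 + 22x, 0):
    (∇ × F)_x = ∂F_z/∂y - ∂F_y/∂z = 0,
    (∇ × F)_y = ∂F_x/∂z - ∂F_z/∂x = 0,
    (∇ × F)_z = ∂F_y/∂x - ∂F_x/∂y = 66x^2 + 44.

On z = 4, (curl F)_z = 66x^2 + 44.

Convert to polar (x = r cos θ, y = r sin θ, dA = r dr dθ); the integrand becomes 66r^2cos(θ)^2 + 44, so

    ∬_D (curl F)_z dA = ∫_0^{2π} ∫_0^{4} (66r^2cos(θ)^2 + 44) · r dr dθ.

Inner (r from 0 to 4): 4224cos(θ)^2 + 352.
Outer (θ from 0 to 2π): 4928π.

Therefore ∮_C F · dr = 4928π.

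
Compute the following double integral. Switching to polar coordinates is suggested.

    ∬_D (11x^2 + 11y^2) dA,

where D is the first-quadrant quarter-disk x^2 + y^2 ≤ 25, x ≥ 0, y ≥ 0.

The region D is 0 ≤ r ≤ 5, 0 ≤ θ ≤ π/2 in polar coordinates, where x = r cos(θ), y = r sin(θ), and dA = r dr dθ.

Under the substitution, the integrand becomes 11r^2, so

    ∬_D (11x^2 + 11y^2) dA = ∫_{0}^{π/2} ∫_{0}^{5} (11r^2) · r dr dθ.

Inner integral (in r): ∫_{0}^{5} (11r^2) · r dr = 6875/4.

Outer integral (in θ): ∫_{0}^{π/2} (6875/4) dθ = 6875π/8.

Therefore ∬_D (11x^2 + 11y^2) dA = 6875π/8.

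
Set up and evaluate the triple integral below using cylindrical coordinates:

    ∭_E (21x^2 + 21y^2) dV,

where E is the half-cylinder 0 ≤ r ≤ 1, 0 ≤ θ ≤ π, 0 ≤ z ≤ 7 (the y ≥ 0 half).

In cylindrical coordinates, x = r cos(θ), y = r sin(θ), z = z, and dV = r dr dθ dz.

The integrand becomes 21r^2, so

    ∭_E (21x^2 + 21y^2) dV = ∫_{0}^{π} ∫_{0}^{1} ∫_{0}^{7} (21r^2) · r dz dr dθ.

Inner (z): 147r^3.
Middle (r from 0 to 1): 147/4.
Outer (θ): 147π/4.

Therefore the triple integral equals 147π/4.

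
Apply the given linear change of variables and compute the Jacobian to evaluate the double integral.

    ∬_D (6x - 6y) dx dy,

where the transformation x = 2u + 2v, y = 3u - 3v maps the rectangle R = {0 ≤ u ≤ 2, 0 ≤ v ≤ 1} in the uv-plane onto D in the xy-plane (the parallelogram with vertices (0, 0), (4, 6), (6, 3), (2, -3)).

Compute the Jacobian determinant of (x, y) with respect to (u, v):

    ∂(x,y)/∂(u,v) = | 2  2 | = (2)(-3) - (2)(3) = -12.
                   | 3  -3 |

Its absolute value is |J| = 12 (the area scaling factor).

Substituting x = 2u + 2v, y = 3u - 3v into the integrand,

    6x - 6y → -6u + 30v,

so the integral becomes

    ∬_R (-6u + 30v) · |J| du dv = ∫_0^2 ∫_0^1 (-72u + 360v) dv du.

Inner (v): 180 - 72u.
Outer (u): 216.

Therefore ∬_D (6x - 6y) dx dy = 216.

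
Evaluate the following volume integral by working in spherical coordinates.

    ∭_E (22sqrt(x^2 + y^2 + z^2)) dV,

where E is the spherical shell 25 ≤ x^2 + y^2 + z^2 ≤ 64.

In spherical coordinates, x = ρ sin(φ) cos(θ), y = ρ sin(φ) sin(θ), z = ρ cos(φ), and dV = ρ^2 sin(φ) dρ dφ dθ.

The integrand becomes 22ρ, so

    ∭_E (22sqrt(x^2 + y^2 + z^2)) dV = ∫_{0}^{2π} ∫_{0}^{π} ∫_{5}^{8} (22ρ) · ρ^2 sin(φ) dρ dφ dθ.

Inner (ρ): 38181sin(φ)/2.
Middle (φ): 38181.
Outer (θ): 76362π.

Therefore the triple integral equals 76362π.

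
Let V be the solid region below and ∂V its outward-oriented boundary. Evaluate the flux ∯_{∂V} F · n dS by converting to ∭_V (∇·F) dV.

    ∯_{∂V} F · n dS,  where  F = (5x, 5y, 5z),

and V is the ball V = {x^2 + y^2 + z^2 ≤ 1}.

By the divergence theorem,

    ∯_{∂V} F · n dS = ∭_V (∇ · F) dV.

Compute the divergence:
    ∇ · F = ∂F_x/∂x + ∂F_y/∂y + ∂F_z/∂z = 5 + 5 + 5 = 15.

In spherical coordinates, x = ρ sin(φ) cos(θ), y = ρ sin(φ) sin(θ), z = ρ cos(φ), dV = ρ^2 sin(φ) dρ dφ dθ, with 0 ≤ ρ ≤ 1, 0 ≤ φ ≤ π, 0 ≤ θ ≤ 2π.

The integrand, after substitution and multiplying by the volume element, becomes (15) · ρ^2 sin(φ), so

    ∭_V (∇·F) dV = ∫_0^{2π} ∫_0^{π} ∫_0^{1} (15) · ρ^2 sin(φ) dρ dφ dθ.

Inner (ρ from 0 to 1): 5sin(φ).
Middle (φ from 0 to π): 10.
Outer (θ from 0 to 2π): 20π.

Therefore ∯_{∂V} F · n dS = 20π.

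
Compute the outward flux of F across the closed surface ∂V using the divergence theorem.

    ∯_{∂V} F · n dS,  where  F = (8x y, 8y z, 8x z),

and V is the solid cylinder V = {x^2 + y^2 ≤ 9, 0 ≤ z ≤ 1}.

By the divergence theorem,

    ∯_{∂V} F · n dS = ∭_V (∇ · F) dV.

Compute the divergence:
    ∇ · F = ∂F_x/∂x + ∂F_y/∂y + ∂F_z/∂z = 8y + 8z + 8x = 8x + 8y + 8z.

In cylindrical coordinates, x = r cos(θ), y = r sin(θ), z = z, dV = r dr dθ dz, with 0 ≤ r ≤ 3, 0 ≤ θ ≤ 2π, 0 ≤ z ≤ 1.

The integrand, after substitution and multiplying by the volume element, becomes (8sqrt(2)r sin(θ + π/4) + 8z) · r, so

    ∭_V (∇·F) dV = ∫_0^{2π} ∫_0^{3} ∫_0^{1} (8sqrt(2)r sin(θ + π/4) + 8z) · r dz dr dθ.

Inner (z from 0 to 1): 4r (2sqrt(2)r sin(θ + π/4) + 1).
Middle (r from 0 to 3): 72sqrt(2)sin(θ + π/4) + 18.
Outer (θ from 0 to 2π): 36π.

Therefore ∯_{∂V} F · n dS = 36π.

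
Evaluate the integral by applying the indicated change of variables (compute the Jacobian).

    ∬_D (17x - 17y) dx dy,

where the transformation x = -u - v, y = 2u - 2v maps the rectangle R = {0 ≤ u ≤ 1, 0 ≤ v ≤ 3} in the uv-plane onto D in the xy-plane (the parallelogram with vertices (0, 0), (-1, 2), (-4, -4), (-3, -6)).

Compute the Jacobian determinant of (x, y) with respect to (u, v):

    ∂(x,y)/∂(u,v) = | -1  -1 | = (-1)(-2) - (-1)(2) = 4.
                   | 2  -2 |

Its absolute value is |J| = 4 (the area scaling factor).

Substituting x = -u - v, y = 2u - 2v into the integrand,

    17x - 17y → -51u + 17v,

so the integral becomes

    ∬_R (-51u + 17v) · |J| du dv = ∫_0^1 ∫_0^3 (-204u + 68v) dv du.

Inner (v): 306 - 612u.
Outer (u): 0.

Therefore ∬_D (17x - 17y) dx dy = 0.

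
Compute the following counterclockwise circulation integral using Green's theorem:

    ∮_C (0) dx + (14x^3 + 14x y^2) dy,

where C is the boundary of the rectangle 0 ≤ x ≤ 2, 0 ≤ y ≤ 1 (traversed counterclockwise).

Green's theorem converts the closed line integral into a double integral over the enclosed region D:

    ∮_C P dx + Q dy = ∬_D (∂Q/∂x - ∂P/∂y) dA.

Here P = 0, Q = 14x^3 + 14x y^2, so

    ∂Q/∂x = 42x^2 + 14y^2,    ∂P/∂y = 0,
    ∂Q/∂x - ∂P/∂y = 42x^2 + 14y^2.

D is the region 0 ≤ x ≤ 2, 0 ≤ y ≤ 1. Evaluating the double integral:

    ∬_D (42x^2 + 14y^2) dA = ∫_0^{2} ∫_0^{1} (42x^2 + 14y^2) dy dx.

Inner (y from 0 to 1): 42x^2 + 14/3.
Outer (x from 0 to 2): 364/3.

Therefore ∮_C P dx + Q dy = 364/3.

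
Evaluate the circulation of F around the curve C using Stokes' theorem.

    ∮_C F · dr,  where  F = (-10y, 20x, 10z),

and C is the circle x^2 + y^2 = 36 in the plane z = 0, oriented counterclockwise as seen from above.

Let S be the flat disk x^2 + y^2 ≤ 36 in the plane z = 0, with upward unit normal n̂ = ẑ. By Stokes' theorem,

    ∮_C F · dr = ∬_S (∇ × F) · n̂ dS = ∬_D (curl F)_z dA,

where D is the disk x^2 + y^2 ≤ 36.

Compute the curl of F = (-10y, 20x, 10z):
    (∇ × F)_x = ∂F_z/∂y - ∂F_y/∂z = 0,
    (∇ × F)_y = ∂F_x/∂z - ∂F_z/∂x = 0,
    (∇ × F)_z = ∂F_y/∂x - ∂F_x/∂y = 30.

On z = 0, (curl F)_z = 30.

Convert to polar (x = r cos θ, y = r sin θ, dA = r dr dθ); the integrand becomes 30, so

    ∬_D (curl F)_z dA = ∫_0^{2π} ∫_0^{6} (30) · r dr dθ.

Inner (r from 0 to 6): 540.
Outer (θ from 0 to 2π): 1080π.

Therefore ∮_C F · dr = 1080π.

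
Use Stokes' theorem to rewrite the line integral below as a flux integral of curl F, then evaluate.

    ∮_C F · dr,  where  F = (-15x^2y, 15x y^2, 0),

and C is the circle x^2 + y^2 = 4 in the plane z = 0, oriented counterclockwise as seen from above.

Let S be the flat disk x^2 + y^2 ≤ 4 in the plane z = 0, with upward unit normal n̂ = ẑ. By Stokes' theorem,

    ∮_C F · dr = ∬_S (∇ × F) · n̂ dS = ∬_D (curl F)_z dA,

where D is the disk x^2 + y^2 ≤ 4.

Compute the curl of F = (-15x^2y, 15x y^2, 0):
    (∇ × F)_x = ∂F_z/∂y - ∂F_y/∂z = 0,
    (∇ × F)_y = ∂F_x/∂z - ∂F_z/∂x = 0,
    (∇ × F)_z = ∂F_y/∂x - ∂F_x/∂y = 15x^2 + 15y^2.

On z = 0, (curl F)_z = 15x^2 + 15y^2.

Convert to polar (x = r cos θ, y = r sin θ, dA = r dr dθ); the integrand becomes 15r^2, so

    ∬_D (curl F)_z dA = ∫_0^{2π} ∫_0^{2} (15r^2) · r dr dθ.

Inner (r from 0 to 2): 60.
Outer (θ from 0 to 2π): 120π.

Therefore ∮_C F · dr = 120π.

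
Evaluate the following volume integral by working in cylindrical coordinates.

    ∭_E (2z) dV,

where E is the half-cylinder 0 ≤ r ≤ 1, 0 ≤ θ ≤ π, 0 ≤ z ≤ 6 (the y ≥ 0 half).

In cylindrical coordinates, x = r cos(θ), y = r sin(θ), z = z, and dV = r dr dθ dz.

The integrand becomes 2z, so

    ∭_E (2z) dV = ∫_{0}^{π} ∫_{0}^{1} ∫_{0}^{6} (2z) · r dz dr dθ.

Inner (z): 36r.
Middle (r from 0 to 1): 18.
Outer (θ): 18π.

Therefore the triple integral equals 18π.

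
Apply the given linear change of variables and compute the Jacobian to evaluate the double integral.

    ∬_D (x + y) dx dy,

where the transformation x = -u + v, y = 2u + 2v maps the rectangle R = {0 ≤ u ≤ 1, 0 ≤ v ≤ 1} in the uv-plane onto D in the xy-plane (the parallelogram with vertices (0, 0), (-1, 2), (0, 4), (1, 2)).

Compute the Jacobian determinant of (x, y) with respect to (u, v):

    ∂(x,y)/∂(u,v) = | -1  1 | = (-1)(2) - (1)(2) = -4.
                   | 2  2 |

Its absolute value is |J| = 4 (the area scaling factor).

Substituting x = -u + v, y = 2u + 2v into the integrand,

    x + y → u + 3v,

so the integral becomes

    ∬_R (u + 3v) · |J| du dv = ∫_0^1 ∫_0^1 (4u + 12v) dv du.

Inner (v): 4u + 6.
Outer (u): 8.

Therefore ∬_D (x + y) dx dy = 8.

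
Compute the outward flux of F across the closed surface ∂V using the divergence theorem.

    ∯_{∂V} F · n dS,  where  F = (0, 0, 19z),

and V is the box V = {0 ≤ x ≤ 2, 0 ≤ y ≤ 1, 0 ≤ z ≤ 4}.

By the divergence theorem,

    ∯_{∂V} F · n dS = ∭_V (∇ · F) dV.

Compute the divergence:
    ∇ · F = ∂F_x/∂x + ∂F_y/∂y + ∂F_z/∂z = 0 + 0 + 19 = 19.

V is a rectangular box, so dV = dx dy dz with 0 ≤ x ≤ 2, 0 ≤ y ≤ 1, 0 ≤ z ≤ 4.

Integrate (19) over V as an iterated integral:

    ∭_V (∇·F) dV = ∫_0^{2} ∫_0^{1} ∫_0^{4} (19) dz dy dx.

Inner (z from 0 to 4): 76.
Middle (y from 0 to 1): 76.
Outer (x from 0 to 2): 152.

Therefore ∯_{∂V} F · n dS = 152.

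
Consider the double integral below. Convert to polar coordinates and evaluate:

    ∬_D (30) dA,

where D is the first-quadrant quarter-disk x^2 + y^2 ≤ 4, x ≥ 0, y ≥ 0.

The region D is 0 ≤ r ≤ 2, 0 ≤ θ ≤ π/2 in polar coordinates, where x = r cos(θ), y = r sin(θ), and dA = r dr dθ.

Under the substitution, the integrand becomes 30, so

    ∬_D (30) dA = ∫_{0}^{π/2} ∫_{0}^{2} (30) · r dr dθ.

Inner integral (in r): ∫_{0}^{2} (30) · r dr = 60.

Outer integral (in θ): ∫_{0}^{π/2} (60) dθ = 30π.

Therefore ∬_D (30) dA = 30π.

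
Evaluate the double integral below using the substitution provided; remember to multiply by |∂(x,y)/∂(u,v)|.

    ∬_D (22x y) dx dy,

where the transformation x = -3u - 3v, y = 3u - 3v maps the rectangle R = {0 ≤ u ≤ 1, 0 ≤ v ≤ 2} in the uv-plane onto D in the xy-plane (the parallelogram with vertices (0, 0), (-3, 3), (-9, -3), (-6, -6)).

Compute the Jacobian determinant of (x, y) with respect to (u, v):

    ∂(x,y)/∂(u,v) = | -3  -3 | = (-3)(-3) - (-3)(3) = 18.
                   | 3  -3 |

Its absolute value is |J| = 18 (the area scaling factor).

Substituting x = -3u - 3v, y = 3u - 3v into the integrand,

    22x y → -198u^2 + 198v^2,

so the integral becomes

    ∬_R (-198u^2 + 198v^2) · |J| du dv = ∫_0^1 ∫_0^2 (-3564u^2 + 3564v^2) dv du.

Inner (v): 9504 - 7128u^2.
Outer (u): 7128.

Therefore ∬_D (22x y) dx dy = 7128.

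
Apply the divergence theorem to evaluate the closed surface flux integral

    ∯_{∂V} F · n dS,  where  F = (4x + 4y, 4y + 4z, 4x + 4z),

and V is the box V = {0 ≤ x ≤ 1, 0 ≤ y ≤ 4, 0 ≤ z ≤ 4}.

By the divergence theorem,

    ∯_{∂V} F · n dS = ∭_V (∇ · F) dV.

Compute the divergence:
    ∇ · F = ∂F_x/∂x + ∂F_y/∂y + ∂F_z/∂z = 4 + 4 + 4 = 12.

V is a rectangular box, so dV = dx dy dz with 0 ≤ x ≤ 1, 0 ≤ y ≤ 4, 0 ≤ z ≤ 4.

Integrate (12) over V as an iterated integral:

    ∭_V (∇·F) dV = ∫_0^{1} ∫_0^{4} ∫_0^{4} (12) dz dy dx.

Inner (z from 0 to 4): 48.
Middle (y from 0 to 4): 192.
Outer (x from 0 to 1): 192.

Therefore ∯_{∂V} F · n dS = 192.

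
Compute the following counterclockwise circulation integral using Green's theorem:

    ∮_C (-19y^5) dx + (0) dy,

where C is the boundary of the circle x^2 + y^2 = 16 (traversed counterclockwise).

Green's theorem converts the closed line integral into a double integral over the enclosed region D:

    ∮_C P dx + Q dy = ∬_D (∂Q/∂x - ∂P/∂y) dA.

Here P = -19y^5, Q = 0, so

    ∂Q/∂x = 0,    ∂P/∂y = -95y^4,
    ∂Q/∂x - ∂P/∂y = 95y^4.

D is the region x^2 + y^2 ≤ 16. Evaluating the double integral:

In polar coordinates (x = r cos θ, y = r sin θ, dA = r dr dθ) the integrand becomes 95r^4sin(θ)^4, so

    ∬_D (95y^4) dA = ∫_0^{2π} ∫_0^{4} (95r^4sin(θ)^4) · r dr dθ.

Inner (r from 0 to 4): 194560sin(θ)^4/3.
Outer (θ from 0 to 2π): 48640π.

Therefore ∮_C P dx + Q dy = 48640π.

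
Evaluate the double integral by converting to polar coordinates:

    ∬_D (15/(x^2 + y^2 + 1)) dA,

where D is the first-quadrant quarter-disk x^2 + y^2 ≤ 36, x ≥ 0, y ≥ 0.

The region D is 0 ≤ r ≤ 6, 0 ≤ θ ≤ π/2 in polar coordinates, where x = r cos(θ), y = r sin(θ), and dA = r dr dθ.

Under the substitution, the integrand becomes 15/(r^2 + 1), so

    ∬_D (15/(x^2 + y^2 + 1)) dA = ∫_{0}^{π/2} ∫_{0}^{6} (15/(r^2 + 1)) · r dr dθ.

Inner integral (in r): ∫_{0}^{6} (15/(r^2 + 1)) · r dr = 15log(37)/2.

Outer integral (in θ): ∫_{0}^{π/2} (15log(37)/2) dθ = 15π log(37)/4.

Therefore ∬_D (15/(x^2 + y^2 + 1)) dA = 15π log(37)/4.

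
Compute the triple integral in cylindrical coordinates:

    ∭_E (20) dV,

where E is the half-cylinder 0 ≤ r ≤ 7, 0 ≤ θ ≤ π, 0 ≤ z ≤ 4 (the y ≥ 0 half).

In cylindrical coordinates, x = r cos(θ), y = r sin(θ), z = z, and dV = r dr dθ dz.

The integrand becomes 20, so

    ∭_E (20) dV = ∫_{0}^{π} ∫_{0}^{7} ∫_{0}^{4} (20) · r dz dr dθ.

Inner (z): 80r.
Middle (r from 0 to 7): 1960.
Outer (θ): 1960π.

Therefore the triple integral equals 1960π.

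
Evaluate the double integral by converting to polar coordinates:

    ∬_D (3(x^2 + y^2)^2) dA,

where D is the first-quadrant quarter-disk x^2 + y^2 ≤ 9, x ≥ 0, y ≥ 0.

The region D is 0 ≤ r ≤ 3, 0 ≤ θ ≤ π/2 in polar coordinates, where x = r cos(θ), y = r sin(θ), and dA = r dr dθ.

Under the substitution, the integrand becomes 3r^4, so

    ∬_D (3(x^2 + y^2)^2) dA = ∫_{0}^{π/2} ∫_{0}^{3} (3r^4) · r dr dθ.

Inner integral (in r): ∫_{0}^{3} (3r^4) · r dr = 729/2.

Outer integral (in θ): ∫_{0}^{π/2} (729/2) dθ = 729π/4.

Therefore ∬_D (3(x^2 + y^2)^2) dA = 729π/4.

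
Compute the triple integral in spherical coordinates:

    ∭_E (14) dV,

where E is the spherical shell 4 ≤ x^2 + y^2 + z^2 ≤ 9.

In spherical coordinates, x = ρ sin(φ) cos(θ), y = ρ sin(φ) sin(θ), z = ρ cos(φ), and dV = ρ^2 sin(φ) dρ dφ dθ.

The integrand becomes 14, so

    ∭_E (14) dV = ∫_{0}^{2π} ∫_{0}^{π} ∫_{2}^{3} (14) · ρ^2 sin(φ) dρ dφ dθ.

Inner (ρ): 266sin(φ)/3.
Middle (φ): 532/3.
Outer (θ): 1064π/3.

Therefore the triple integral equals 1064π/3.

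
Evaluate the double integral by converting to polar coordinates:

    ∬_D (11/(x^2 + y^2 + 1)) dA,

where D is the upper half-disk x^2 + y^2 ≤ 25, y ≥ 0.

The region D is 0 ≤ r ≤ 5, 0 ≤ θ ≤ π in polar coordinates, where x = r cos(θ), y = r sin(θ), and dA = r dr dθ.

Under the substitution, the integrand becomes 11/(r^2 + 1), so

    ∬_D (11/(x^2 + y^2 + 1)) dA = ∫_{0}^{π} ∫_{0}^{5} (11/(r^2 + 1)) · r dr dθ.

Inner integral (in r): ∫_{0}^{5} (11/(r^2 + 1)) · r dr = 11log(26)/2.

Outer integral (in θ): ∫_{0}^{π} (11log(26)/2) dθ = 11π log(26)/2.

Therefore ∬_D (11/(x^2 + y^2 + 1)) dA = 11π log(26)/2.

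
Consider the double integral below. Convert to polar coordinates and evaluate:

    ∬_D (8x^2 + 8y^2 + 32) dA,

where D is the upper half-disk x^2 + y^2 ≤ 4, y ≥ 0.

The region D is 0 ≤ r ≤ 2, 0 ≤ θ ≤ π in polar coordinates, where x = r cos(θ), y = r sin(θ), and dA = r dr dθ.

Under the substitution, the integrand becomes 8r^2 + 32, so

    ∬_D (8x^2 + 8y^2 + 32) dA = ∫_{0}^{π} ∫_{0}^{2} (8r^2 + 32) · r dr dθ.

Inner integral (in r): ∫_{0}^{2} (8r^2 + 32) · r dr = 96.

Outer integral (in θ): ∫_{0}^{π} (96) dθ = 96π.

Therefore ∬_D (8x^2 + 8y^2 + 32) dA = 96π.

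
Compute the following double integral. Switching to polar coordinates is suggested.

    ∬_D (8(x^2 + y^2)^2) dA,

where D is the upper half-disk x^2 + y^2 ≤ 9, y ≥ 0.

The region D is 0 ≤ r ≤ 3, 0 ≤ θ ≤ π in polar coordinates, where x = r cos(θ), y = r sin(θ), and dA = r dr dθ.

Under the substitution, the integrand becomes 8r^4, so

    ∬_D (8(x^2 + y^2)^2) dA = ∫_{0}^{π} ∫_{0}^{3} (8r^4) · r dr dθ.

Inner integral (in r): ∫_{0}^{3} (8r^4) · r dr = 972.

Outer integral (in θ): ∫_{0}^{π} (972) dθ = 972π.

Therefore ∬_D (8(x^2 + y^2)^2) dA = 972π.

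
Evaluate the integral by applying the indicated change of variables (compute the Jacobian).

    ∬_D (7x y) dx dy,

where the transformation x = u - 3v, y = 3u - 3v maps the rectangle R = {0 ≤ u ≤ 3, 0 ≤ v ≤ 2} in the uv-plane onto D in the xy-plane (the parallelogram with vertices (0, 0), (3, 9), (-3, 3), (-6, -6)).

Compute the Jacobian determinant of (x, y) with respect to (u, v):

    ∂(x,y)/∂(u,v) = | 1  -3 | = (1)(-3) - (-3)(3) = 6.
                   | 3  -3 |

Its absolute value is |J| = 6 (the area scaling factor).

Substituting x = u - 3v, y = 3u - 3v into the integrand,

    7x y → 21u^2 - 84u v + 63v^2,

so the integral becomes

    ∬_R (21u^2 - 84u v + 63v^2) · |J| du dv = ∫_0^3 ∫_0^2 (126u^2 - 504u v + 378v^2) dv du.

Inner (v): 252u^2 - 1008u + 1008.
Outer (u): 756.

Therefore ∬_D (7x y) dx dy = 756.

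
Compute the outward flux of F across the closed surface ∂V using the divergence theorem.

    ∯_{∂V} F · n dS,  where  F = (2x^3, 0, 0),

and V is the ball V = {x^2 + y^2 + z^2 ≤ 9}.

By the divergence theorem,

    ∯_{∂V} F · n dS = ∭_V (∇ · F) dV.

Compute the divergence:
    ∇ · F = ∂F_x/∂x + ∂F_y/∂y + ∂F_z/∂z = 6x^2 + 0 + 0 = 6x^2.

In spherical coordinates, x = ρ sin(φ) cos(θ), y = ρ sin(φ) sin(θ), z = ρ cos(φ), dV = ρ^2 sin(φ) dρ dφ dθ, with 0 ≤ ρ ≤ 3, 0 ≤ φ ≤ π, 0 ≤ θ ≤ 2π.

The integrand, after substitution and multiplying by the volume element, becomes (6ρ^2sin(φ)^2cos(θ)^2) · ρ^2 sin(φ), so

    ∭_V (∇·F) dV = ∫_0^{2π} ∫_0^{π} ∫_0^{3} (6ρ^2sin(φ)^2cos(θ)^2) · ρ^2 sin(φ) dρ dφ dθ.

Inner (ρ from 0 to 3): 1458sin(φ)^3cos(θ)^2/5.
Middle (φ from 0 to π): 1944cos(θ)^2/5.
Outer (θ from 0 to 2π): 1944π/5.

Therefore ∯_{∂V} F · n dS = 1944π/5.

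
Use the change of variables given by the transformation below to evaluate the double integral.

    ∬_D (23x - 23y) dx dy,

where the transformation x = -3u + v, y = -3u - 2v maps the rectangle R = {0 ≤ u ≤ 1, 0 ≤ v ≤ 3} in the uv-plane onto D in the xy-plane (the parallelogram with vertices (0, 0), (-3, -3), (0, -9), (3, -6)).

Compute the Jacobian determinant of (x, y) with respect to (u, v):

    ∂(x,y)/∂(u,v) = | -3  1 | = (-3)(-2) - (1)(-3) = 9.
                   | -3  -2 |

Its absolute value is |J| = 9 (the area scaling factor).

Substituting x = -3u + v, y = -3u - 2v into the integrand,

    23x - 23y → 69v,

so the integral becomes

    ∬_R (69v) · |J| du dv = ∫_0^1 ∫_0^3 (621v) dv du.

Inner (v): 5589/2.
Outer (u): 5589/2.

Therefore ∬_D (23x - 23y) dx dy = 5589/2.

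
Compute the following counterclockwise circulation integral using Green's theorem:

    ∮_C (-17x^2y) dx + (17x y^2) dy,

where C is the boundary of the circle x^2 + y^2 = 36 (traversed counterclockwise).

Green's theorem converts the closed line integral into a double integral over the enclosed region D:

    ∮_C P dx + Q dy = ∬_D (∂Q/∂x - ∂P/∂y) dA.

Here P = -17x^2y, Q = 17x y^2, so

    ∂Q/∂x = 17y^2,    ∂P/∂y = -17x^2,
    ∂Q/∂x - ∂P/∂y = 17x^2 + 17y^2.

D is the region x^2 + y^2 ≤ 36. Evaluating the double integral:

In polar coordinates (x = r cos θ, y = r sin θ, dA = r dr dθ) the integrand becomes 17r^2, so

    ∬_D (17x^2 + 17y^2) dA = ∫_0^{2π} ∫_0^{6} (17r^2) · r dr dθ.

Inner (r from 0 to 6): 5508.
Outer (θ from 0 to 2π): 11016π.

Therefore ∮_C P dx + Q dy = 11016π.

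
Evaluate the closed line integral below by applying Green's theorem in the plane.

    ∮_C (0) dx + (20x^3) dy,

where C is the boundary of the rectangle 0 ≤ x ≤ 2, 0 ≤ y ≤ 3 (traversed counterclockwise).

Green's theorem converts the closed line integral into a double integral over the enclosed region D:

    ∮_C P dx + Q dy = ∬_D (∂Q/∂x - ∂P/∂y) dA.

Here P = 0, Q = 20x^3, so

    ∂Q/∂x = 60x^2,    ∂P/∂y = 0,
    ∂Q/∂x - ∂P/∂y = 60x^2.

D is the region 0 ≤ x ≤ 2, 0 ≤ y ≤ 3. Evaluating the double integral:

    ∬_D (60x^2) dA = ∫_0^{2} ∫_0^{3} (60x^2) dy dx.

Inner (y from 0 to 3): 180x^2.
Outer (x from 0 to 2): 480.

Therefore ∮_C P dx + Q dy = 480.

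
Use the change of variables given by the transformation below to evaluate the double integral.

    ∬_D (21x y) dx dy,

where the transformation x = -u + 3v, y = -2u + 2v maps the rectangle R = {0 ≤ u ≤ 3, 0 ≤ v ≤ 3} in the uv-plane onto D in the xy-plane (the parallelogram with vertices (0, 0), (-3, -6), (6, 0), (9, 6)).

Compute the Jacobian determinant of (x, y) with respect to (u, v):

    ∂(x,y)/∂(u,v) = | -1  3 | = (-1)(2) - (3)(-2) = 4.
                   | -2  2 |

Its absolute value is |J| = 4 (the area scaling factor).

Substituting x = -u + 3v, y = -2u + 2v into the integrand,

    21x y → 42u^2 - 168u v + 126v^2,

so the integral becomes

    ∬_R (42u^2 - 168u v + 126v^2) · |J| du dv = ∫_0^3 ∫_0^3 (168u^2 - 672u v + 504v^2) dv du.

Inner (v): 504u^2 - 3024u + 4536.
Outer (u): 4536.

Therefore ∬_D (21x y) dx dy = 4536.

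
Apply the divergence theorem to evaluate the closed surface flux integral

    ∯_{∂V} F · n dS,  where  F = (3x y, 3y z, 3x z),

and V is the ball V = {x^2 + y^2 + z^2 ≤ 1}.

By the divergence theorem,

    ∯_{∂V} F · n dS = ∭_V (∇ · F) dV.

Compute the divergence:
    ∇ · F = ∂F_x/∂x + ∂F_y/∂y + ∂F_z/∂z = 3y + 3z + 3x = 3x + 3y + 3z.

In spherical coordinates, x = ρ sin(φ) cos(θ), y = ρ sin(φ) sin(θ), z = ρ cos(φ), dV = ρ^2 sin(φ) dρ dφ dθ, with 0 ≤ ρ ≤ 1, 0 ≤ φ ≤ π, 0 ≤ θ ≤ 2π.

The integrand, after substitution and multiplying by the volume element, becomes (3ρ (sqrt(2)sin(φ)sin(θ + π/4) + cos(φ))) · ρ^2 sin(φ), so

    ∭_V (∇·F) dV = ∫_0^{2π} ∫_0^{π} ∫_0^{1} (3ρ (sqrt(2)sin(φ)sin(θ + π/4) + cos(φ))) · ρ^2 sin(φ) dρ dφ dθ.

Inner (ρ from 0 to 1): 3(sqrt(2)sin(φ)sin(θ + π/4) + cos(φ))sin(φ)/4.
Middle (φ from 0 to π): 3sqrt(2)π sin(θ + π/4)/8.
Outer (θ from 0 to 2π): 0.

Therefore ∯_{∂V} F · n dS = 0.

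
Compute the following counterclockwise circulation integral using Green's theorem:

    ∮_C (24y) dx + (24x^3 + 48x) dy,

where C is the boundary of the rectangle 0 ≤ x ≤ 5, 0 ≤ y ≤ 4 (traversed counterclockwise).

Green's theorem converts the closed line integral into a double integral over the enclosed region D:

    ∮_C P dx + Q dy = ∬_D (∂Q/∂x - ∂P/∂y) dA.

Here P = 24y, Q = 24x^3 + 48x, so

    ∂Q/∂x = 72x^2 + 48,    ∂P/∂y = 24,
    ∂Q/∂x - ∂P/∂y = 72x^2 + 24.

D is the region 0 ≤ x ≤ 5, 0 ≤ y ≤ 4. Evaluating the double integral:

    ∬_D (72x^2 + 24) dA = ∫_0^{5} ∫_0^{4} (72x^2 + 24) dy dx.

Inner (y from 0 to 4): 288x^2 + 96.
Outer (x from 0 to 5): 12480.

Therefore ∮_C P dx + Q dy = 12480.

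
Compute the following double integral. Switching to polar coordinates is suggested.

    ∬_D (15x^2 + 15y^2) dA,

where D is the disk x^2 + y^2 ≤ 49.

The region D is 0 ≤ r ≤ 7, 0 ≤ θ ≤ 2π in polar coordinates, where x = r cos(θ), y = r sin(θ), and dA = r dr dθ.

Under the substitution, the integrand becomes 15r^2, so

    ∬_D (15x^2 + 15y^2) dA = ∫_{0}^{2π} ∫_{0}^{7} (15r^2) · r dr dθ.

Inner integral (in r): ∫_{0}^{7} (15r^2) · r dr = 36015/4.

Outer integral (in θ): ∫_{0}^{2π} (36015/4) dθ = 36015π/2.

Therefore ∬_D (15x^2 + 15y^2) dA = 36015π/2.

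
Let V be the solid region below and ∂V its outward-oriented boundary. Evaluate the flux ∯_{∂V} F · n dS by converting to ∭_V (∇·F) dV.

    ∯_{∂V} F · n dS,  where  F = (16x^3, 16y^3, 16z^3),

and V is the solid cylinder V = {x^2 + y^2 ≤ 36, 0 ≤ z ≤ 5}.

By the divergence theorem,

    ∯_{∂V} F · n dS = ∭_V (∇ · F) dV.

Compute the divergence:
    ∇ · F = ∂F_x/∂x + ∂F_y/∂y + ∂F_z/∂z = 48x^2 + 48y^2 + 48z^2.

In cylindrical coordinates, x = r cos(θ), y = r sin(θ), z = z, dV = r dr dθ dz, with 0 ≤ r ≤ 6, 0 ≤ θ ≤ 2π, 0 ≤ z ≤ 5.

The integrand, after substitution and multiplying by the volume element, becomes (48r^2 + 48z^2) · r, so

    ∭_V (∇·F) dV = ∫_0^{2π} ∫_0^{6} ∫_0^{5} (48r^2 + 48z^2) · r dz dr dθ.

Inner (z from 0 to 5): 240r^3 + 2000r.
Middle (r from 0 to 6): 113760.
Outer (θ from 0 to 2π): 227520π.

Therefore ∯_{∂V} F · n dS = 227520π.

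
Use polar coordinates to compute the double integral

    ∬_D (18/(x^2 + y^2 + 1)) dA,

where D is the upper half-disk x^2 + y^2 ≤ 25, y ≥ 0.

The region D is 0 ≤ r ≤ 5, 0 ≤ θ ≤ π in polar coordinates, where x = r cos(θ), y = r sin(θ), and dA = r dr dθ.

Under the substitution, the integrand becomes 18/(r^2 + 1), so

    ∬_D (18/(x^2 + y^2 + 1)) dA = ∫_{0}^{π} ∫_{0}^{5} (18/(r^2 + 1)) · r dr dθ.

Inner integral (in r): ∫_{0}^{5} (18/(r^2 + 1)) · r dr = log(5429503678976).

Outer integral (in θ): ∫_{0}^{π} (log(5429503678976)) dθ = log(5429503678976^π).

Therefore ∬_D (18/(x^2 + y^2 + 1)) dA = log(5429503678976^π).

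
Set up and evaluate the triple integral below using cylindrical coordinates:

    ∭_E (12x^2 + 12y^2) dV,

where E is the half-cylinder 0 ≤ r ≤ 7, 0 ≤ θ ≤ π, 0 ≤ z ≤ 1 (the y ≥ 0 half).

In cylindrical coordinates, x = r cos(θ), y = r sin(θ), z = z, and dV = r dr dθ dz.

The integrand becomes 12r^2, so

    ∭_E (12x^2 + 12y^2) dV = ∫_{0}^{π} ∫_{0}^{7} ∫_{0}^{1} (12r^2) · r dz dr dθ.

Inner (z): 12r^3.
Middle (r from 0 to 7): 7203.
Outer (θ): 7203π.

Therefore the triple integral equals 7203π.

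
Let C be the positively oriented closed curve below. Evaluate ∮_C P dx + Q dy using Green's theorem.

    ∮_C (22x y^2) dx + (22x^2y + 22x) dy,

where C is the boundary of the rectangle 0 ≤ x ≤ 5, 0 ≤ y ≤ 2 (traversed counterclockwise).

Green's theorem converts the closed line integral into a double integral over the enclosed region D:

    ∮_C P dx + Q dy = ∬_D (∂Q/∂x - ∂P/∂y) dA.

Here P = 22x y^2, Q = 22x^2y + 22x, so

    ∂Q/∂x = 44x y + 22,    ∂P/∂y = 44x y,
    ∂Q/∂x - ∂P/∂y = 22.

D is the region 0 ≤ x ≤ 5, 0 ≤ y ≤ 2. Evaluating the double integral:

    ∬_D (22) dA = ∫_0^{5} ∫_0^{2} (22) dy dx.

Inner (y from 0 to 2): 44.
Outer (x from 0 to 5): 220.

Therefore ∮_C P dx + Q dy = 220.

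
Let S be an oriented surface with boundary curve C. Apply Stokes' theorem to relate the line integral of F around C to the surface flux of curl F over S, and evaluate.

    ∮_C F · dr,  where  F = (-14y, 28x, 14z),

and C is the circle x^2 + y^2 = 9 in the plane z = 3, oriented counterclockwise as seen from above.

Let S be the flat disk x^2 + y^2 ≤ 9 in the plane z = 3, with upward unit normal n̂ = ẑ. By Stokes' theorem,

    ∮_C F · dr = ∬_S (∇ × F) · n̂ dS = ∬_D (curl F)_z dA,

where D is the disk x^2 + y^2 ≤ 9.

Compute the curl of F = (-14y, 28x, 14z):
    (∇ × F)_x = ∂F_z/∂y - ∂F_y/∂z = 0,
    (∇ × F)_y = ∂F_x/∂z - ∂F_z/∂x = 0,
    (∇ × F)_z = ∂F_y/∂x - ∂F_x/∂y = 42.

On z = 3, (curl F)_z = 42.

Convert to polar (x = r cos θ, y = r sin θ, dA = r dr dθ); the integrand becomes 42, so

    ∬_D (curl F)_z dA = ∫_0^{2π} ∫_0^{3} (42) · r dr dθ.

Inner (r from 0 to 3): 189.
Outer (θ from 0 to 2π): 378π.

Therefore ∮_C F · dr = 378π.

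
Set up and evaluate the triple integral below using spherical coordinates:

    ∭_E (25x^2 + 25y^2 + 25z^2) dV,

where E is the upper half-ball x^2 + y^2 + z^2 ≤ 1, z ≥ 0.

In spherical coordinates, x = ρ sin(φ) cos(θ), y = ρ sin(φ) sin(θ), z = ρ cos(φ), and dV = ρ^2 sin(φ) dρ dφ dθ.

The integrand becomes 25ρ^2, so

    ∭_E (25x^2 + 25y^2 + 25z^2) dV = ∫_{0}^{2π} ∫_{0}^{π/2} ∫_{0}^{1} (25ρ^2) · ρ^2 sin(φ) dρ dφ dθ.

Inner (ρ): 5sin(φ).
Middle (φ): 5.
Outer (θ): 10π.

Therefore the triple integral equals 10π.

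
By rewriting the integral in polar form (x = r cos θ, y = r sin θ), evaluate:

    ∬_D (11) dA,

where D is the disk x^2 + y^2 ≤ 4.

The region D is 0 ≤ r ≤ 2, 0 ≤ θ ≤ 2π in polar coordinates, where x = r cos(θ), y = r sin(θ), and dA = r dr dθ.

Under the substitution, the integrand becomes 11, so

    ∬_D (11) dA = ∫_{0}^{2π} ∫_{0}^{2} (11) · r dr dθ.

Inner integral (in r): ∫_{0}^{2} (11) · r dr = 22.

Outer integral (in θ): ∫_{0}^{2π} (22) dθ = 44π.

Therefore ∬_D (11) dA = 44π.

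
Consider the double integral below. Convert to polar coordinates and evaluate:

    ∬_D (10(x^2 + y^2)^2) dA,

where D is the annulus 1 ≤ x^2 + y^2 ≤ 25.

The region D is 1 ≤ r ≤ 5, 0 ≤ θ ≤ 2π in polar coordinates, where x = r cos(θ), y = r sin(θ), and dA = r dr dθ.

Under the substitution, the integrand becomes 10r^4, so

    ∬_D (10(x^2 + y^2)^2) dA = ∫_{0}^{2π} ∫_{1}^{5} (10r^4) · r dr dθ.

Inner integral (in r): ∫_{1}^{5} (10r^4) · r dr = 26040.

Outer integral (in θ): ∫_{0}^{2π} (26040) dθ = 52080π.

Therefore ∬_D (10(x^2 + y^2)^2) dA = 52080π.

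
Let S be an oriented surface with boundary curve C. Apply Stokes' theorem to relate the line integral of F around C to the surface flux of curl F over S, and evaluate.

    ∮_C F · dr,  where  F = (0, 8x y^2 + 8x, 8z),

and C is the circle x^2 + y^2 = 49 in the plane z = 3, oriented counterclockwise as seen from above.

Let S be the flat disk x^2 + y^2 ≤ 49 in the plane z = 3, with upward unit normal n̂ = ẑ. By Stokes' theorem,

    ∮_C F · dr = ∬_S (∇ × F) · n̂ dS = ∬_D (curl F)_z dA,

where D is the disk x^2 + y^2 ≤ 49.

Compute the curl of F = (0, 8x y^2 + 8x, 8z):
    (∇ × F)_x = ∂F_z/∂y - ∂F_y/∂z = 0,
    (∇ × F)_y = ∂F_x/∂z - ∂F_z/∂x = 0,
    (∇ × F)_z = ∂F_y/∂x - ∂F_x/∂y = 8y^2 + 8.

On z = 3, (curl F)_z = 8y^2 + 8.

Convert to polar (x = r cos θ, y = r sin θ, dA = r dr dθ); the integrand becomes 8r^2sin(θ)^2 + 8, so

    ∬_D (curl F)_z dA = ∫_0^{2π} ∫_0^{7} (8r^2sin(θ)^2 + 8) · r dr dθ.

Inner (r from 0 to 7): 4802sin(θ)^2 + 196.
Outer (θ from 0 to 2π): 5194π.

Therefore ∮_C F · dr = 5194π.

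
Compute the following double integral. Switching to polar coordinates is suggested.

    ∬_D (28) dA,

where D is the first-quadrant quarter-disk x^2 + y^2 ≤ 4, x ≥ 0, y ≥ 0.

The region D is 0 ≤ r ≤ 2, 0 ≤ θ ≤ π/2 in polar coordinates, where x = r cos(θ), y = r sin(θ), and dA = r dr dθ.

Under the substitution, the integrand becomes 28, so

    ∬_D (28) dA = ∫_{0}^{π/2} ∫_{0}^{2} (28) · r dr dθ.

Inner integral (in r): ∫_{0}^{2} (28) · r dr = 56.

Outer integral (in θ): ∫_{0}^{π/2} (56) dθ = 28π.

Therefore ∬_D (28) dA = 28π.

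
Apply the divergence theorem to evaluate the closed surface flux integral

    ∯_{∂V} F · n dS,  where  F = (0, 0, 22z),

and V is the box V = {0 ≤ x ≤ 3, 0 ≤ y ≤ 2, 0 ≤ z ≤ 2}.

By the divergence theorem,

    ∯_{∂V} F · n dS = ∭_V (∇ · F) dV.

Compute the divergence:
    ∇ · F = ∂F_x/∂x + ∂F_y/∂y + ∂F_z/∂z = 0 + 0 + 22 = 22.

V is a rectangular box, so dV = dx dy dz with 0 ≤ x ≤ 3, 0 ≤ y ≤ 2, 0 ≤ z ≤ 2.

Integrate (22) over V as an iterated integral:

    ∭_V (∇·F) dV = ∫_0^{3} ∫_0^{2} ∫_0^{2} (22) dz dy dx.

Inner (z from 0 to 2): 44.
Middle (y from 0 to 2): 88.
Outer (x from 0 to 3): 264.

Therefore ∯_{∂V} F · n dS = 264.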